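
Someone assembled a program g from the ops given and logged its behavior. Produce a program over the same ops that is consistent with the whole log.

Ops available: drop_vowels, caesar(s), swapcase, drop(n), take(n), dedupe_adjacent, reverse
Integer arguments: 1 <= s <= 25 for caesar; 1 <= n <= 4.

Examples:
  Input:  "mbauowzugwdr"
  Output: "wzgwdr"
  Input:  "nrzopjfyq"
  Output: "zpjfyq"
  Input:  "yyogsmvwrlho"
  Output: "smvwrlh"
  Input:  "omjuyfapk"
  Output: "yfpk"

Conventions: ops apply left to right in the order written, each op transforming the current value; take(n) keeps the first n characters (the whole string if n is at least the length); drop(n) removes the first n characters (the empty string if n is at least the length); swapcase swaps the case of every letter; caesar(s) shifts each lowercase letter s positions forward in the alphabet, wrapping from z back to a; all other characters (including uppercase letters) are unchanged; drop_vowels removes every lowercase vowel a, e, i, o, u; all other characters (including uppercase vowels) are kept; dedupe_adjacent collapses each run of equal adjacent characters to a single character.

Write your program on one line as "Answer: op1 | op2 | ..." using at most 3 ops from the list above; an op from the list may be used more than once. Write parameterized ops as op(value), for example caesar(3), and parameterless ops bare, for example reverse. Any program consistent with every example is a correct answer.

dedupe_adjacent | drop_vowels | drop(2)

Check, running the answer program on each example:
  "mbauowzugwdr" -> "mbauowzugwdr" -> "mbwzgwdr" -> "wzgwdr"
  "nrzopjfyq" -> "nrzopjfyq" -> "nrzpjfyq" -> "zpjfyq"
  "yyogsmvwrlho" -> "yogsmvwrlho" -> "ygsmvwrlh" -> "smvwrlh"
  "omjuyfapk" -> "omjuyfapk" -> "mjyfpk" -> "yfpk"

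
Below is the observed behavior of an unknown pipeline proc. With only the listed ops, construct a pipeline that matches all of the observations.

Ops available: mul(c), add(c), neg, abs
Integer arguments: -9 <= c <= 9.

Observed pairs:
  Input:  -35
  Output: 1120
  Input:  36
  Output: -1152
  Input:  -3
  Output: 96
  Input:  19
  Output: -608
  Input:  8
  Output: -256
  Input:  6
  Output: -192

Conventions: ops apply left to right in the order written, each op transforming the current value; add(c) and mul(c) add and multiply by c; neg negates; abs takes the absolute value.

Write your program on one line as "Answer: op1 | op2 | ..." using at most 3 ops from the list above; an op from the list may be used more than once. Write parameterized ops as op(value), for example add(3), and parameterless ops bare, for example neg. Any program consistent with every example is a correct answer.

neg | mul(-8) | mul(-4)

Check, running the answer program on each example:
  -35 -> 35 -> -280 -> 1120
  36 -> -36 -> 288 -> -1152
  -3 -> 3 -> -24 -> 96
  19 -> -19 -> 152 -> -608
  8 -> -8 -> 64 -> -256
  6 -> -6 -> 48 -> -192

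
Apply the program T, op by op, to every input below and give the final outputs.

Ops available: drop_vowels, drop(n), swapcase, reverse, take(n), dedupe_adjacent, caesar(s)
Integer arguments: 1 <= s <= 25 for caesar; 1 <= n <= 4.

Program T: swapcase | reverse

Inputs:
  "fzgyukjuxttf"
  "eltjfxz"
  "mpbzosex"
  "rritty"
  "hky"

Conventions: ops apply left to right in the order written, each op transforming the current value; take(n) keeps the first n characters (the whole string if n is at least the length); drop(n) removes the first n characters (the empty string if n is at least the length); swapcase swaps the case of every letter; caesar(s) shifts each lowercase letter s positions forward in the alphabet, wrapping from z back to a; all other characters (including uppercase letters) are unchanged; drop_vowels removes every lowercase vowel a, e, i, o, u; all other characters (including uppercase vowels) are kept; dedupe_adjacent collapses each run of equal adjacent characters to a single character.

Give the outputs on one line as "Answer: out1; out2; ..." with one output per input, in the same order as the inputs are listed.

Execution, op by op:
  "fzgyukjuxttf" -> "FZGYUKJUXTTF" -> "FTTXUJKUYGZF"
  "eltjfxz" -> "ELTJFXZ" -> "ZXFJTLE"
  "mpbzosex" -> "MPBZOSEX" -> "XESOZBPM"
  "rritty" -> "RRITTY" -> "YTTIRR"
  "hky" -> "HKY" -> "YKH"

"FTTXUJKUYGZF"; "ZXFJTLE"; "XESOZBPM"; "YTTIRR"; "YKH"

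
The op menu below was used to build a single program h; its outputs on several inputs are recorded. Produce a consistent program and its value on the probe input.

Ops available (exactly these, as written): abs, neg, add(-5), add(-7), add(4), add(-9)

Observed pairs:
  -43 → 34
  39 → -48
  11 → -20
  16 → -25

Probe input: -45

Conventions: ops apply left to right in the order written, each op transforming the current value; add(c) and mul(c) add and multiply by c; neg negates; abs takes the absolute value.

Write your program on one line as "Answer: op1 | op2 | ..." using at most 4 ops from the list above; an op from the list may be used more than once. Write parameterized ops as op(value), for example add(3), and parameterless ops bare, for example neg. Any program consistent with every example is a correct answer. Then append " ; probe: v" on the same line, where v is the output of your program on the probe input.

add(4) | neg | add(-5) ; probe: 36

Check, running the answer program on each example:
  -43 -> -39 -> 39 -> 34
  39 -> 43 -> -43 -> -48
  11 -> 15 -> -15 -> -20
  16 -> 20 -> -20 -> -25
  probe: -45 -> -41 -> 41 -> 36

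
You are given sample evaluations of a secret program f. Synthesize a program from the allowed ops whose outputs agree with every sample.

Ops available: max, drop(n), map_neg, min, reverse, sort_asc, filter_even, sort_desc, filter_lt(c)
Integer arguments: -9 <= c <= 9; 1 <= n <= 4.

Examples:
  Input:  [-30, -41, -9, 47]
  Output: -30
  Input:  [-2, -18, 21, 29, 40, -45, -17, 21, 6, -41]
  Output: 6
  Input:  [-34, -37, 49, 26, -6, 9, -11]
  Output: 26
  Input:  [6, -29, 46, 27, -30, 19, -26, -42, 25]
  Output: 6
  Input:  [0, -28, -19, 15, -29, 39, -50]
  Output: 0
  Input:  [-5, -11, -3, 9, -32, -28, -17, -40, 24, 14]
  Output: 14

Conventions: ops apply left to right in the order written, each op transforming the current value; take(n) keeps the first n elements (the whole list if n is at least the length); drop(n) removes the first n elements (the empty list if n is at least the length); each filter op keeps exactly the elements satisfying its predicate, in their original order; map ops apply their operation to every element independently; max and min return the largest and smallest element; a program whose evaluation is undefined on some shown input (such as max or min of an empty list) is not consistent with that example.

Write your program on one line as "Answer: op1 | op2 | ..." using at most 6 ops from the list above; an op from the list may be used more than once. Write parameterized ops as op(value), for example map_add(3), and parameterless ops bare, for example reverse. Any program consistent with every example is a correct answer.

sort_asc | reverse | drop(1) | filter_even | max

Check, running the answer program on each example:
  [-30, -41, -9, 47] -> [-41, -30, -9, 47] -> [47, -9, -30, -41] -> [-9, -30, -41] -> [-30] -> -30
  [-2, -18, 21, 29, 40, -45, -17, 21, 6, -41] -> [-45, -41, -18, -17, -2, 6, 21, 21, 29, 40] -> [40, 29, 21, 21, 6, -2, -17, -18, -41, -45] -> [29, 21, 21, 6, -2, -17, -18, -41, -45] -> [6, -2, -18] -> 6
  [-34, -37, 49, 26, -6, 9, -11] -> [-37, -34, -11, -6, 9, 26, 49] -> [49, 26, 9, -6, -11, -34, -37] -> [26, 9, -6, -11, -34, -37] -> [26, -6, -34] -> 26
  [6, -29, 46, 27, -30, 19, -26, -42, 25] -> [-42, -30, -29, -26, 6, 19, 25, 27, 46] -> [46, 27, 25, 19, 6, -26, -29, -30, -42] -> [27, 25, 19, 6, -26, -29, -30, -42] -> [6, -26, -30, -42] -> 6
  [0, -28, -19, 15, -29, 39, -50] -> [-50, -29, -28, -19, 0, 15, 39] -> [39, 15, 0, -19, -28, -29, -50] -> [15, 0, -19, -28, -29, -50] -> [0, -28, -50] -> 0
  [-5, -11, -3, 9, -32, -28, -17, -40, 24, 14] -> [-40, -32, -28, -17, -11, -5, -3, 9, 14, 24] -> [24, 14, 9, -3, -5, -11, -17, -28, -32, -40] -> [14, 9, -3, -5, -11, -17, -28, -32, -40] -> [14, -28, -32, -40] -> 14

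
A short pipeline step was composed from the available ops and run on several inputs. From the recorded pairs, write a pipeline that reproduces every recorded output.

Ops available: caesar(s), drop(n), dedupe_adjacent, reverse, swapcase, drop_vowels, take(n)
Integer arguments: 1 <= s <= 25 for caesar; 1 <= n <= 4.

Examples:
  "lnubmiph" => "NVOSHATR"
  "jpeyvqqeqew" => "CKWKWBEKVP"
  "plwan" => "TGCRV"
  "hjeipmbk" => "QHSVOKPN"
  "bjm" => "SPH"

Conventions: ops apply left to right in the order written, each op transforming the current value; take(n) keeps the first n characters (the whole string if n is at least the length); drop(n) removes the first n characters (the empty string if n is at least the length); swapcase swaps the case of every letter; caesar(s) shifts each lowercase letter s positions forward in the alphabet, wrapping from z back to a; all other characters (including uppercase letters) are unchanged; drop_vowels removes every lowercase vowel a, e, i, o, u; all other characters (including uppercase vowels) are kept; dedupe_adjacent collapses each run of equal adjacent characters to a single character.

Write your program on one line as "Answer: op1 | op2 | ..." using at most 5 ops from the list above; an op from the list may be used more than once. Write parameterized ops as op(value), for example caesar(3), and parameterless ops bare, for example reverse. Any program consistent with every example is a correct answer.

caesar(6) | swapcase | dedupe_adjacent | reverse

Check, running the answer program on each example:
  "lnubmiph" -> "rtahsovn" -> "RTAHSOVN" -> "RTAHSOVN" -> "NVOSHATR"
  "jpeyvqqeqew" -> "pvkebwwkwkc" -> "PVKEBWWKWKC" -> "PVKEBWKWKC" -> "CKWKWBEKVP"
  "plwan" -> "vrcgt" -> "VRCGT" -> "VRCGT" -> "TGCRV"
  "hjeipmbk" -> "npkovshq" -> "NPKOVSHQ" -> "NPKOVSHQ" -> "QHSVOKPN"
  "bjm" -> "hps" -> "HPS" -> "HPS" -> "SPH"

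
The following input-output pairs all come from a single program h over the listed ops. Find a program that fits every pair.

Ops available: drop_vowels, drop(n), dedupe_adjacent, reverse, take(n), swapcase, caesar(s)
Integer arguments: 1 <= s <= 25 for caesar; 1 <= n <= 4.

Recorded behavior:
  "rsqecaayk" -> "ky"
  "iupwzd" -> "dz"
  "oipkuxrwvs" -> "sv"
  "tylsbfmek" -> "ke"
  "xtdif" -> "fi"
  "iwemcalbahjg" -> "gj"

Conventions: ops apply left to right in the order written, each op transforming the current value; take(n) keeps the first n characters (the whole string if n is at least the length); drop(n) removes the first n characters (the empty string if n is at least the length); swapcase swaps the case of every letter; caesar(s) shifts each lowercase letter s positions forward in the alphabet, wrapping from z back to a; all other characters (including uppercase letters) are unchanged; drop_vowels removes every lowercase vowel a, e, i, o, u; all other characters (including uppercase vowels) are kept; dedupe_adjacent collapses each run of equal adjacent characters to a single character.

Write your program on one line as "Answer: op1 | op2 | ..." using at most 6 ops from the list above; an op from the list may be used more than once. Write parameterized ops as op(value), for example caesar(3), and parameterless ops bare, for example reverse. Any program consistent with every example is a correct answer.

swapcase | dedupe_adjacent | swapcase | reverse | take(2)

Check, running the answer program on each example:
  "rsqecaayk" -> "RSQECAAYK" -> "RSQECAYK" -> "rsqecayk" -> "kyaceqsr" -> "ky"
  "iupwzd" -> "IUPWZD" -> "IUPWZD" -> "iupwzd" -> "dzwpui" -> "dz"
  "oipkuxrwvs" -> "OIPKUXRWVS" -> "OIPKUXRWVS" -> "oipkuxrwvs" -> "svwrxukpio" -> "sv"
  "tylsbfmek" -> "TYLSBFMEK" -> "TYLSBFMEK" -> "tylsbfmek" -> "kemfbslyt" -> "ke"
  "xtdif" -> "XTDIF" -> "XTDIF" -> "xtdif" -> "fidtx" -> "fi"
  "iwemcalbahjg" -> "IWEMCALBAHJG" -> "IWEMCALBAHJG" -> "iwemcalbahjg" -> "gjhablacmewi" -> "gj"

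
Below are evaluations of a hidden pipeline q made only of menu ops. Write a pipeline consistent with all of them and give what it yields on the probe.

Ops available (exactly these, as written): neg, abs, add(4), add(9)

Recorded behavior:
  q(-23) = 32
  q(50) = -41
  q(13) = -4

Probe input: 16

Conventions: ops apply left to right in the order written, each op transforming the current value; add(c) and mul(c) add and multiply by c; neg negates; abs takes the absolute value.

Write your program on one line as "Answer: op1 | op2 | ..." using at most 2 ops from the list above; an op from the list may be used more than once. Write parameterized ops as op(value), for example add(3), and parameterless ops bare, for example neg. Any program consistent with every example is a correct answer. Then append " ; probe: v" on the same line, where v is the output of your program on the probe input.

neg | add(9) ; probe: -7

Check, running the answer program on each example:
  -23 -> 23 -> 32
  50 -> -50 -> -41
  13 -> -13 -> -4
  probe: 16 -> -16 -> -7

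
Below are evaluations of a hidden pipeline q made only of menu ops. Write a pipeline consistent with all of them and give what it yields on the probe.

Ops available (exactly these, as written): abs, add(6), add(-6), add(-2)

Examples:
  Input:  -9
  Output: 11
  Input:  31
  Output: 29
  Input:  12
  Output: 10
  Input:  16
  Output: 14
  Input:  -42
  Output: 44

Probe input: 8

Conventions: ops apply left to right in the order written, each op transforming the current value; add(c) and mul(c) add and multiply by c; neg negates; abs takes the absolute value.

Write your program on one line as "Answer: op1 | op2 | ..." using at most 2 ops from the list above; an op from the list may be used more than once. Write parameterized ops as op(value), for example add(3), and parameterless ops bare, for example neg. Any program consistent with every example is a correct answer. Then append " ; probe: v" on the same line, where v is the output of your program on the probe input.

add(-2) | abs ; probe: 6

Check, running the answer program on each example:
  -9 -> -11 -> 11
  31 -> 29 -> 29
  12 -> 10 -> 10
  16 -> 14 -> 14
  -42 -> -44 -> 44
  probe: 8 -> 6 -> 6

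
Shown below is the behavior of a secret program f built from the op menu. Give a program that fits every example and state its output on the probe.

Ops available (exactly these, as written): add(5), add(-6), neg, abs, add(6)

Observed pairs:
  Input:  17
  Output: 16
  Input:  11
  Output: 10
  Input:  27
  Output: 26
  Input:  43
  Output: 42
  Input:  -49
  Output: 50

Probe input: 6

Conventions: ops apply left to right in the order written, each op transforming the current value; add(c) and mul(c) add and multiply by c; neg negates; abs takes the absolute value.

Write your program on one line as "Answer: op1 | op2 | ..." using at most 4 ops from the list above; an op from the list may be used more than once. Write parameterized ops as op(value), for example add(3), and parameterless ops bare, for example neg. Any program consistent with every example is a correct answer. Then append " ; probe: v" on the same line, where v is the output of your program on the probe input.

add(-6) | add(5) | abs ; probe: 5

Check, running the answer program on each example:
  17 -> 11 -> 16 -> 16
  11 -> 5 -> 10 -> 10
  27 -> 21 -> 26 -> 26
  43 -> 37 -> 42 -> 42
  -49 -> -55 -> -50 -> 50
  probe: 6 -> 0 -> 5 -> 5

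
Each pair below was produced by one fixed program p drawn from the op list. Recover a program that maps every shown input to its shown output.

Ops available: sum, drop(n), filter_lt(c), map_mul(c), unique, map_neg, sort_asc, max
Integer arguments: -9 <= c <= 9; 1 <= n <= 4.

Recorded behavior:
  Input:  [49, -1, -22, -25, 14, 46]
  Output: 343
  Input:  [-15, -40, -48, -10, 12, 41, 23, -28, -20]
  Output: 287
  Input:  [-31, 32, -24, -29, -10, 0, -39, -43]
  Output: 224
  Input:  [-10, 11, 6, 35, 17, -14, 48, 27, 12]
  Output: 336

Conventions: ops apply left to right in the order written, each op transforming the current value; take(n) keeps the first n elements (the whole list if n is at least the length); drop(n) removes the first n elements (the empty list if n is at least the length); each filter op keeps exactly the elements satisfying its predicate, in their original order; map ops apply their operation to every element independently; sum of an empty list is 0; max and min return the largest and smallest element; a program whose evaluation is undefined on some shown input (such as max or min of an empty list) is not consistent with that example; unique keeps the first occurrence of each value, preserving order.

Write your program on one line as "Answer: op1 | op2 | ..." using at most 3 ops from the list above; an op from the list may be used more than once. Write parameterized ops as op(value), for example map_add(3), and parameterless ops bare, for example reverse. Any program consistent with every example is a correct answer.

map_mul(7) | max

Check, running the answer program on each example:
  [49, -1, -22, -25, 14, 46] -> [343, -7, -154, -175, 98, 322] -> 343
  [-15, -40, -48, -10, 12, 41, 23, -28, -20] -> [-105, -280, -336, -70, 84, 287, 161, -196, -140] -> 287
  [-31, 32, -24, -29, -10, 0, -39, -43] -> [-217, 224, -168, -203, -70, 0, -273, -301] -> 224
  [-10, 11, 6, 35, 17, -14, 48, 27, 12] -> [-70, 77, 42, 245, 119, -98, 336, 189, 84] -> 336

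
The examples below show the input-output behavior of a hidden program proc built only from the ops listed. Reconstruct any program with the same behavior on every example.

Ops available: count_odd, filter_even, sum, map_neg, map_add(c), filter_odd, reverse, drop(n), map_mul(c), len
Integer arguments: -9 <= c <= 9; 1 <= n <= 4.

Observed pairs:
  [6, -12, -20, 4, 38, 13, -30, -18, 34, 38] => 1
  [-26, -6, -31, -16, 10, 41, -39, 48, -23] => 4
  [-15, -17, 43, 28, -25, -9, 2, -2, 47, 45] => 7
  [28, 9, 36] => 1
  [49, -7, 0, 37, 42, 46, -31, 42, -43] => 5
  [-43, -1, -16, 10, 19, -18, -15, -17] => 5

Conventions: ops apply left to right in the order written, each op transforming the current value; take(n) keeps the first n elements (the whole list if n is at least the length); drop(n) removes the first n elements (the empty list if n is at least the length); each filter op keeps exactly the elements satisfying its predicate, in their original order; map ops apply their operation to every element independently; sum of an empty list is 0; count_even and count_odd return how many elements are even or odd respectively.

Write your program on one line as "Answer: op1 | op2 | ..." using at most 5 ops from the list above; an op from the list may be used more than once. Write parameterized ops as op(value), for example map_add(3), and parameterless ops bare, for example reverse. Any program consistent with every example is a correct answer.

map_neg | filter_odd | map_mul(-7) | len

Check, running the answer program on each example:
  [6, -12, -20, 4, 38, 13, -30, -18, 34, 38] -> [-6, 12, 20, -4, -38, -13, 30, 18, -34, -38] -> [-13] -> [91] -> 1
  [-26, -6, -31, -16, 10, 41, -39, 48, -23] -> [26, 6, 31, 16, -10, -41, 39, -48, 23] -> [31, -41, 39, 23] -> [-217, 287, -273, -161] -> 4
  [-15, -17, 43, 28, -25, -9, 2, -2, 47, 45] -> [15, 17, -43, -28, 25, 9, -2, 2, -47, -45] -> [15, 17, -43, 25, 9, -47, -45] -> [-105, -119, 301, -175, -63, 329, 315] -> 7
  [28, 9, 36] -> [-28, -9, -36] -> [-9] -> [63] -> 1
  [49, -7, 0, 37, 42, 46, -31, 42, -43] -> [-49, 7, 0, -37, -42, -46, 31, -42, 43] -> [-49, 7, -37, 31, 43] -> [343, -49, 259, -217, -301] -> 5
  [-43, -1, -16, 10, 19, -18, -15, -17] -> [43, 1, 16, -10, -19, 18, 15, 17] -> [43, 1, -19, 15, 17] -> [-301, -7, 133, -105, -119] -> 5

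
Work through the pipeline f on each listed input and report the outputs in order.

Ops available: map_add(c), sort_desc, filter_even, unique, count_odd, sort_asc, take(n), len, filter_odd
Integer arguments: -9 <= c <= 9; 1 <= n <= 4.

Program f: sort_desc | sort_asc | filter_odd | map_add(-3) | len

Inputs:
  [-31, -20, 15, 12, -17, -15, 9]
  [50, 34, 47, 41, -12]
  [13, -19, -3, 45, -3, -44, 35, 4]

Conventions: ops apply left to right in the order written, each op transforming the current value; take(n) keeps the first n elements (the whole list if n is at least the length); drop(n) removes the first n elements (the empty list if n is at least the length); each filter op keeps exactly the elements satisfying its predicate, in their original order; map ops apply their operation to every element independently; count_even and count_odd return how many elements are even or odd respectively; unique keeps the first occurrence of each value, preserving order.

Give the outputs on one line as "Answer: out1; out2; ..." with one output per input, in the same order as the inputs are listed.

Execution, op by op:
  [-31, -20, 15, 12, -17, -15, 9] -> [15, 12, 9, -15, -17, -20, -31] -> [-31, -20, -17, -15, 9, 12, 15] -> [-31, -17, -15, 9, 15] -> [-34, -20, -18, 6, 12] -> 5
  [50, 34, 47, 41, -12] -> [50, 47, 41, 34, -12] -> [-12, 34, 41, 47, 50] -> [41, 47] -> [38, 44] -> 2
  [13, -19, -3, 45, -3, -44, 35, 4] -> [45, 35, 13, 4, -3, -3, -19, -44] -> [-44, -19, -3, -3, 4, 13, 35, 45] -> [-19, -3, -3, 13, 35, 45] -> [-22, -6, -6, 10, 32, 42] -> 6

5; 2; 6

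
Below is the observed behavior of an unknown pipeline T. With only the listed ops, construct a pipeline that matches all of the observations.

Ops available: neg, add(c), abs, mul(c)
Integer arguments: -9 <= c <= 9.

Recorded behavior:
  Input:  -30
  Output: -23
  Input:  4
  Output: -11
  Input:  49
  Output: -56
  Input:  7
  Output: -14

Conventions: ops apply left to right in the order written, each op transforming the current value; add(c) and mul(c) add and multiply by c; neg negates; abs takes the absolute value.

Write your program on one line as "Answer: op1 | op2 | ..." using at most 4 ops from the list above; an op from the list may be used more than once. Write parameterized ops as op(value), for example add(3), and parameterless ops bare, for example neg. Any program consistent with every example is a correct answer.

add(7) | abs | mul(-1)

Check, running the answer program on each example:
  -30 -> -23 -> 23 -> -23
  4 -> 11 -> 11 -> -11
  49 -> 56 -> 56 -> -56
  7 -> 14 -> 14 -> -14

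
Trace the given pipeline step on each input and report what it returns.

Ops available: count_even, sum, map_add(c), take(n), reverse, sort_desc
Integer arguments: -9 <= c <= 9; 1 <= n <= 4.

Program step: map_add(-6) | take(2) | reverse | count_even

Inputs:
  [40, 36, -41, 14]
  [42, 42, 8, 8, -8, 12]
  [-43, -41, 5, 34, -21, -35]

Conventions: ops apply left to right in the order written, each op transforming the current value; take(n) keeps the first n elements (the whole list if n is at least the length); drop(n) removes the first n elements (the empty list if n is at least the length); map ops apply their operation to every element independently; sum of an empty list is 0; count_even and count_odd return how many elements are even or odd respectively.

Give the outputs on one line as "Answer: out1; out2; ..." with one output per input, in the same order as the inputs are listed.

2; 2; 0

Execution, op by op:
  [40, 36, -41, 14] -> [34, 30, -47, 8] -> [34, 30] -> [30, 34] -> 2
  [42, 42, 8, 8, -8, 12] -> [36, 36, 2, 2, -14, 6] -> [36, 36] -> [36, 36] -> 2
  [-43, -41, 5, 34, -21, -35] -> [-49, -47, -1, 28, -27, -41] -> [-49, -47] -> [-47, -49] -> 0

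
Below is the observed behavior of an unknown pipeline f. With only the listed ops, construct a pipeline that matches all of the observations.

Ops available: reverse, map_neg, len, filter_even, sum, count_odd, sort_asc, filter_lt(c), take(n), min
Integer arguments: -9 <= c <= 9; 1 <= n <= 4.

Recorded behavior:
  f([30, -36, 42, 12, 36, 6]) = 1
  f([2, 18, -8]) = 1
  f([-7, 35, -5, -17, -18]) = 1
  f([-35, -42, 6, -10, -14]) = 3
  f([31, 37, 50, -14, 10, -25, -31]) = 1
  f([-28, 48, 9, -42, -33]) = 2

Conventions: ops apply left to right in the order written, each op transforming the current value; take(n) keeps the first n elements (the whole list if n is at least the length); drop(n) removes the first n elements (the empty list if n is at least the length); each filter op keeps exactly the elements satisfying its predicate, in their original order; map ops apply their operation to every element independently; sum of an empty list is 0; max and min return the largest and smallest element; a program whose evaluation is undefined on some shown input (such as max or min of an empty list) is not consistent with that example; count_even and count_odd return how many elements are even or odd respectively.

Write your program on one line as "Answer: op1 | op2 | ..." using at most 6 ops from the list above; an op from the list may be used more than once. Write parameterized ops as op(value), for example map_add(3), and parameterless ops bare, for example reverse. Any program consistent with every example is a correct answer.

filter_lt(6) | filter_lt(1) | map_neg | filter_even | len

Check, running the answer program on each example:
  [30, -36, 42, 12, 36, 6] -> [-36] -> [-36] -> [36] -> [36] -> 1
  [2, 18, -8] -> [2, -8] -> [-8] -> [8] -> [8] -> 1
  [-7, 35, -5, -17, -18] -> [-7, -5, -17, -18] -> [-7, -5, -17, -18] -> [7, 5, 17, 18] -> [18] -> 1
  [-35, -42, 6, -10, -14] -> [-35, -42, -10, -14] -> [-35, -42, -10, -14] -> [35, 42, 10, 14] -> [42, 10, 14] -> 3
  [31, 37, 50, -14, 10, -25, -31] -> [-14, -25, -31] -> [-14, -25, -31] -> [14, 25, 31] -> [14] -> 1
  [-28, 48, 9, -42, -33] -> [-28, -42, -33] -> [-28, -42, -33] -> [28, 42, 33] -> [28, 42] -> 2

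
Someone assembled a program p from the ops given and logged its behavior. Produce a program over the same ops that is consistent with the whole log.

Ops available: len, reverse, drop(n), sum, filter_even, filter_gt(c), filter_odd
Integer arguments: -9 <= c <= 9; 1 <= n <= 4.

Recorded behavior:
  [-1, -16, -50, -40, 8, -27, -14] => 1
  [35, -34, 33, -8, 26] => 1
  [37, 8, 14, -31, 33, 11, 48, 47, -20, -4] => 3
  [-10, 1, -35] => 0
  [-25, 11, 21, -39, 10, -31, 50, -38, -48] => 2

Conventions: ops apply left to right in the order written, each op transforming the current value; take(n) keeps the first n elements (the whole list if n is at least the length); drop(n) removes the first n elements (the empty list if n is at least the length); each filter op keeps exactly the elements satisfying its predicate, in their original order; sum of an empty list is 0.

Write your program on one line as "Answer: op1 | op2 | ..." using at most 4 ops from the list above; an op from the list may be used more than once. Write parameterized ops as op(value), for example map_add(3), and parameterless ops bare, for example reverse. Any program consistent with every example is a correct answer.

filter_even | reverse | filter_gt(-1) | len

Check, running the answer program on each example:
  [-1, -16, -50, -40, 8, -27, -14] -> [-16, -50, -40, 8, -14] -> [-14, 8, -40, -50, -16] -> [8] -> 1
  [35, -34, 33, -8, 26] -> [-34, -8, 26] -> [26, -8, -34] -> [26] -> 1
  [37, 8, 14, -31, 33, 11, 48, 47, -20, -4] -> [8, 14, 48, -20, -4] -> [-4, -20, 48, 14, 8] -> [48, 14, 8] -> 3
  [-10, 1, -35] -> [-10] -> [-10] -> [] -> 0
  [-25, 11, 21, -39, 10, -31, 50, -38, -48] -> [10, 50, -38, -48] -> [-48, -38, 50, 10] -> [50, 10] -> 2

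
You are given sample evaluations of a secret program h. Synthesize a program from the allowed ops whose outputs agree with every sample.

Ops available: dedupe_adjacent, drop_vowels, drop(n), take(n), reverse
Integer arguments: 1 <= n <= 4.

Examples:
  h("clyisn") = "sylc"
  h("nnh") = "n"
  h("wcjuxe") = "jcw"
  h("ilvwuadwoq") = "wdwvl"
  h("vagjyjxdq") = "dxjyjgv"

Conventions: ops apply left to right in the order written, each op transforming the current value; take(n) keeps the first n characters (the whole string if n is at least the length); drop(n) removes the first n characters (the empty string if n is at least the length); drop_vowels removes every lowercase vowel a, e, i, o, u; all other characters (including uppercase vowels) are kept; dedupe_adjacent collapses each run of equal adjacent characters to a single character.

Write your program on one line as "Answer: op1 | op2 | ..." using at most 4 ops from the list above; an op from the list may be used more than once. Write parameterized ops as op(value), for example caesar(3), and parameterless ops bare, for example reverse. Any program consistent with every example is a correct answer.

drop_vowels | reverse | drop(1) | dedupe_adjacent

Check, running the answer program on each example:
  "clyisn" -> "clysn" -> "nsylc" -> "sylc" -> "sylc"
  "nnh" -> "nnh" -> "hnn" -> "nn" -> "n"
  "wcjuxe" -> "wcjx" -> "xjcw" -> "jcw" -> "jcw"
  "ilvwuadwoq" -> "lvwdwq" -> "qwdwvl" -> "wdwvl" -> "wdwvl"
  "vagjyjxdq" -> "vgjyjxdq" -> "qdxjyjgv" -> "dxjyjgv" -> "dxjyjgv"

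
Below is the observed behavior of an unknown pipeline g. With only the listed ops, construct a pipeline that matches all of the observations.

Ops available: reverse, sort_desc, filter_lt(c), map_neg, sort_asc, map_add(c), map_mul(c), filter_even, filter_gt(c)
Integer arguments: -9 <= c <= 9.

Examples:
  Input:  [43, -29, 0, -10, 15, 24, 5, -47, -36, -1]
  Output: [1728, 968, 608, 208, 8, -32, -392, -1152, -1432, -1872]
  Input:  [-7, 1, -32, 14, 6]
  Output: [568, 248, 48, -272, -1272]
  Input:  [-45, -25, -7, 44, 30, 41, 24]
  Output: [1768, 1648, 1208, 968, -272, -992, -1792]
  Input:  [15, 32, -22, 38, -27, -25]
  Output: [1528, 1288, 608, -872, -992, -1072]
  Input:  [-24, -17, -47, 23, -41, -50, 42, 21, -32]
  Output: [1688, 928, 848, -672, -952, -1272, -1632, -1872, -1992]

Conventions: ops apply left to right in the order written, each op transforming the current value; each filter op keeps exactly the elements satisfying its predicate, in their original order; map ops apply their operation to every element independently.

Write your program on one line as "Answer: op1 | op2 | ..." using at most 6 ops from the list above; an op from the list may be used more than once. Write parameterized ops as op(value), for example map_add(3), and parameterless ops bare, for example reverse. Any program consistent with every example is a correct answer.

reverse | map_mul(5) | map_mul(8) | map_add(8) | sort_desc

Check, running the answer program on each example:
  [43, -29, 0, -10, 15, 24, 5, -47, -36, -1] -> [-1, -36, -47, 5, 24, 15, -10, 0, -29, 43] -> [-5, -180, -235, 25, 120, 75, -50, 0, -145, 215] -> [-40, -1440, -1880, 200, 960, 600, -400, 0, -1160, 1720] -> [-32, -1432, -1872, 208, 968, 608, -392, 8, -1152, 1728] -> [1728, 968, 608, 208, 8, -32, -392, -1152, -1432, -1872]
  [-7, 1, -32, 14, 6] -> [6, 14, -32, 1, -7] -> [30, 70, -160, 5, -35] -> [240, 560, -1280, 40, -280] -> [248, 568, -1272, 48, -272] -> [568, 248, 48, -272, -1272]
  [-45, -25, -7, 44, 30, 41, 24] -> [24, 41, 30, 44, -7, -25, -45] -> [120, 205, 150, 220, -35, -125, -225] -> [960, 1640, 1200, 1760, -280, -1000, -1800] -> [968, 1648, 1208, 1768, -272, -992, -1792] -> [1768, 1648, 1208, 968, -272, -992, -1792]
  [15, 32, -22, 38, -27, -25] -> [-25, -27, 38, -22, 32, 15] -> [-125, -135, 190, -110, 160, 75] -> [-1000, -1080, 1520, -880, 1280, 600] -> [-992, -1072, 1528, -872, 1288, 608] -> [1528, 1288, 608, -872, -992, -1072]
  [-24, -17, -47, 23, -41, -50, 42, 21, -32] -> [-32, 21, 42, -50, -41, 23, -47, -17, -24] -> [-160, 105, 210, -250, -205, 115, -235, -85, -120] -> [-1280, 840, 1680, -2000, -1640, 920, -1880, -680, -960] -> [-1272, 848, 1688, -1992, -1632, 928, -1872, -672, -952] -> [1688, 928, 848, -672, -952, -1272, -1632, -1872, -1992]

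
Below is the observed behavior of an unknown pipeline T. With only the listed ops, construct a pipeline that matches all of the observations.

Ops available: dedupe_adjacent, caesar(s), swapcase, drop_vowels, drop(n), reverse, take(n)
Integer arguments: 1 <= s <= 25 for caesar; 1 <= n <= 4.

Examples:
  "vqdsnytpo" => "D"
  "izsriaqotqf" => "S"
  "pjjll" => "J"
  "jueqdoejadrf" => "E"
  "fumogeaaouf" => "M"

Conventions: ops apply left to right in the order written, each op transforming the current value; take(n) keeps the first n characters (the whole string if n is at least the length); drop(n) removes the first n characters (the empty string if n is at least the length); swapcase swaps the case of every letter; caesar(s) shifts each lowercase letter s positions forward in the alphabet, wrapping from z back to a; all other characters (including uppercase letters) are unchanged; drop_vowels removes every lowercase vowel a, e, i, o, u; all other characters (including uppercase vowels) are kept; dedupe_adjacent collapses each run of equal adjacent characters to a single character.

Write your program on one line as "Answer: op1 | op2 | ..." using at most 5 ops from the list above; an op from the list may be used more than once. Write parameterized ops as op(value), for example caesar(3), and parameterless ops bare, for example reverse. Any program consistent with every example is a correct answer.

drop(2) | take(4) | swapcase | take(1)

Check, running the answer program on each example:
  "vqdsnytpo" -> "dsnytpo" -> "dsny" -> "DSNY" -> "D"
  "izsriaqotqf" -> "sriaqotqf" -> "sria" -> "SRIA" -> "S"
  "pjjll" -> "jll" -> "jll" -> "JLL" -> "J"
  "jueqdoejadrf" -> "eqdoejadrf" -> "eqdo" -> "EQDO" -> "E"
  "fumogeaaouf" -> "mogeaaouf" -> "moge" -> "MOGE" -> "M"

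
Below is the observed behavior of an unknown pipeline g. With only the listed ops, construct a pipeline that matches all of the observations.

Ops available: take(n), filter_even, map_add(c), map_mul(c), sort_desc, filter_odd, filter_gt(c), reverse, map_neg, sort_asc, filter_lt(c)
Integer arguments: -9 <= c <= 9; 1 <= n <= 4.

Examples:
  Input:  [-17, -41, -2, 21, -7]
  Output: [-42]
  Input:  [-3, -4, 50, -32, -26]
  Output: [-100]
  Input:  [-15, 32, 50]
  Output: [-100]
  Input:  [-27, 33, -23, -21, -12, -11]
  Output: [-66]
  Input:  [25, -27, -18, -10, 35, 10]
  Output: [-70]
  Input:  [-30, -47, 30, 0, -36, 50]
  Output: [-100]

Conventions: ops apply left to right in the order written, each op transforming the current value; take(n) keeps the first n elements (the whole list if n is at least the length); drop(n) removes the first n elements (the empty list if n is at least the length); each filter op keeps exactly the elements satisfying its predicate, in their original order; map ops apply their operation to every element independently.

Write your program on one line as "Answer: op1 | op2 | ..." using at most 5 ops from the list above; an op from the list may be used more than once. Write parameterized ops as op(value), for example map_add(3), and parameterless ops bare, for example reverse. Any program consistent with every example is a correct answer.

sort_desc | map_neg | take(1) | map_mul(2)

Check, running the answer program on each example:
  [-17, -41, -2, 21, -7] -> [21, -2, -7, -17, -41] -> [-21, 2, 7, 17, 41] -> [-21] -> [-42]
  [-3, -4, 50, -32, -26] -> [50, -3, -4, -26, -32] -> [-50, 3, 4, 26, 32] -> [-50] -> [-100]
  [-15, 32, 50] -> [50, 32, -15] -> [-50, -32, 15] -> [-50] -> [-100]
  [-27, 33, -23, -21, -12, -11] -> [33, -11, -12, -21, -23, -27] -> [-33, 11, 12, 21, 23, 27] -> [-33] -> [-66]
  [25, -27, -18, -10, 35, 10] -> [35, 25, 10, -10, -18, -27] -> [-35, -25, -10, 10, 18, 27] -> [-35] -> [-70]
  [-30, -47, 30, 0, -36, 50] -> [50, 30, 0, -30, -36, -47] -> [-50, -30, 0, 30, 36, 47] -> [-50] -> [-100]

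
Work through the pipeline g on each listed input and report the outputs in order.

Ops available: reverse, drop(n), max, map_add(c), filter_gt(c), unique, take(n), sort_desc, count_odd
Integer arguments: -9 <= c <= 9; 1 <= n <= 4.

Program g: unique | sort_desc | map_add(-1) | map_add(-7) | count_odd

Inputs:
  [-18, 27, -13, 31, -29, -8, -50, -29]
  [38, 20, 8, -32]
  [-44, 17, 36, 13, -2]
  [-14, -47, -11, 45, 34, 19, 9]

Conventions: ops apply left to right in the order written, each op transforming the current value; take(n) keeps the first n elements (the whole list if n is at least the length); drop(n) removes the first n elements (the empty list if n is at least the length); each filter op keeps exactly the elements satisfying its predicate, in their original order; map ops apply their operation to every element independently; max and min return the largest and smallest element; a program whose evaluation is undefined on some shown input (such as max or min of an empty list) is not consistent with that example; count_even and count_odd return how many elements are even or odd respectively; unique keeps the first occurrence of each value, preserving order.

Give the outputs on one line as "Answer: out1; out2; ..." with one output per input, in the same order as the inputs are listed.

Execution, op by op:
  [-18, 27, -13, 31, -29, -8, -50, -29] -> [-18, 27, -13, 31, -29, -8, -50] -> [31, 27, -8, -13, -18, -29, -50] -> [30, 26, -9, -14, -19, -30, -51] -> [23, 19, -16, -21, -26, -37, -58] -> 4
  [38, 20, 8, -32] -> [38, 20, 8, -32] -> [38, 20, 8, -32] -> [37, 19, 7, -33] -> [30, 12, 0, -40] -> 0
  [-44, 17, 36, 13, -2] -> [-44, 17, 36, 13, -2] -> [36, 17, 13, -2, -44] -> [35, 16, 12, -3, -45] -> [28, 9, 5, -10, -52] -> 2
  [-14, -47, -11, 45, 34, 19, 9] -> [-14, -47, -11, 45, 34, 19, 9] -> [45, 34, 19, 9, -11, -14, -47] -> [44, 33, 18, 8, -12, -15, -48] -> [37, 26, 11, 1, -19, -22, -55] -> 5

4; 0; 2; 5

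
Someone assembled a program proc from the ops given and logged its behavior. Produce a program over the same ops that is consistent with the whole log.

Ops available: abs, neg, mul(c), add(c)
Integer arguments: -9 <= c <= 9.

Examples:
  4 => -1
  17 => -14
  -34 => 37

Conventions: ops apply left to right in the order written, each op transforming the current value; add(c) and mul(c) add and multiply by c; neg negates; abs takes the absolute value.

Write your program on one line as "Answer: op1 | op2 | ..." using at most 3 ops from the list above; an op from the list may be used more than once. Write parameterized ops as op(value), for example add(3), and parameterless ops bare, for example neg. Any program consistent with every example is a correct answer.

add(-3) | neg

Check, running the answer program on each example:
  4 -> 1 -> -1
  17 -> 14 -> -14
  -34 -> -37 -> 37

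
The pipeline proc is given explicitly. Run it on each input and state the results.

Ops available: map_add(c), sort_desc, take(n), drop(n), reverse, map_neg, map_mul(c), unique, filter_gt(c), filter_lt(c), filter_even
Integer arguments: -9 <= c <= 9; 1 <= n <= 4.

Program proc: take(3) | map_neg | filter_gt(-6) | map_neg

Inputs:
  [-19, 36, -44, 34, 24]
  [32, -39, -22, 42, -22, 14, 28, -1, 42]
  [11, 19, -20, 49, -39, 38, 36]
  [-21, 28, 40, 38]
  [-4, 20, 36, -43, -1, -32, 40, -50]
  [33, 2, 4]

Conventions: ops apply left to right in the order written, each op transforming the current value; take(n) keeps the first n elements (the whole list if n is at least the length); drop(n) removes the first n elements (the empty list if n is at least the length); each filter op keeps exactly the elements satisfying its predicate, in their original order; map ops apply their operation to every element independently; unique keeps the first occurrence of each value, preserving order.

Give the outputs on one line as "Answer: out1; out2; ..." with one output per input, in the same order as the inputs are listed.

Execution, op by op:
  [-19, 36, -44, 34, 24] -> [-19, 36, -44] -> [19, -36, 44] -> [19, 44] -> [-19, -44]
  [32, -39, -22, 42, -22, 14, 28, -1, 42] -> [32, -39, -22] -> [-32, 39, 22] -> [39, 22] -> [-39, -22]
  [11, 19, -20, 49, -39, 38, 36] -> [11, 19, -20] -> [-11, -19, 20] -> [20] -> [-20]
  [-21, 28, 40, 38] -> [-21, 28, 40] -> [21, -28, -40] -> [21] -> [-21]
  [-4, 20, 36, -43, -1, -32, 40, -50] -> [-4, 20, 36] -> [4, -20, -36] -> [4] -> [-4]
  [33, 2, 4] -> [33, 2, 4] -> [-33, -2, -4] -> [-2, -4] -> [2, 4]

[-19, -44]; [-39, -22]; [-20]; [-21]; [-4]; [2, 4]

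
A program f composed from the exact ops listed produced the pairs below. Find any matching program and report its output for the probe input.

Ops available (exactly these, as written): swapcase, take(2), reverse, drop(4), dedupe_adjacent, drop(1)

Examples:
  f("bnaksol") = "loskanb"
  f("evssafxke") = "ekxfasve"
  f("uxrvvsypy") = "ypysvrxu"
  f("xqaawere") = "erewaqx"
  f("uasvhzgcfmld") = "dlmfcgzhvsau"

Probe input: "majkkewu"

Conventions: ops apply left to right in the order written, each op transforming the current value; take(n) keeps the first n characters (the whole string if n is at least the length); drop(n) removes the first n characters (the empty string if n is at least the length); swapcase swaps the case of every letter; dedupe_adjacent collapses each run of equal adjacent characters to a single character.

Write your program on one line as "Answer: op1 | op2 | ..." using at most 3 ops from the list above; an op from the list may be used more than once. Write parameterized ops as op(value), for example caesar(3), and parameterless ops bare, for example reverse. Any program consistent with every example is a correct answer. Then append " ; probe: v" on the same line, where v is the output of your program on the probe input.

dedupe_adjacent | reverse ; probe: "uwekjam"

Check, running the answer program on each example:
  "bnaksol" -> "bnaksol" -> "loskanb"
  "evssafxke" -> "evsafxke" -> "ekxfasve"
  "uxrvvsypy" -> "uxrvsypy" -> "ypysvrxu"
  "xqaawere" -> "xqawere" -> "erewaqx"
  "uasvhzgcfmld" -> "uasvhzgcfmld" -> "dlmfcgzhvsau"
  probe: "majkkewu" -> "majkewu" -> "uwekjam"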